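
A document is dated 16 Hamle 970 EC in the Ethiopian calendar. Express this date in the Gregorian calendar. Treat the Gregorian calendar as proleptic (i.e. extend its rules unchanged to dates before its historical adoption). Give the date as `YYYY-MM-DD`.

0978-07-15

Both dates share Julian Day Number 2078463; in the Gregorian calendar that is 15 July 978 CE.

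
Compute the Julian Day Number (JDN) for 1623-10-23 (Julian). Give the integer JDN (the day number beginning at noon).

In the Gregorian calendar the same day is 2 November 1623.
JDN 2451545 is 1 January 2000 CE (Gregorian); the target day is −137391 days from there, so JDN = 2314154.

2314154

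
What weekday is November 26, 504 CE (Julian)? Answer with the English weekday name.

This is JDN 1905474 (28 November 504 Gregorian).
1905474 ≡ 4 (mod 7); counting from Monday = 0 gives Friday.

Friday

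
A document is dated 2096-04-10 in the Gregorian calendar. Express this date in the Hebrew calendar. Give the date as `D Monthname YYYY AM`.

Both dates share Julian Day Number 2486709; in the Hebrew calendar that is 18 Nisan 5856 AM.

18 Nisan 5856 AM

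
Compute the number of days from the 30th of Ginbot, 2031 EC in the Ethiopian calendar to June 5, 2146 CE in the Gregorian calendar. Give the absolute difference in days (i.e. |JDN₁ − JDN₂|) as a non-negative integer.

JDN of the first date = 2465947.
JDN of the second date = 2505026.
|2505026 − 2465947| = 39079.

39079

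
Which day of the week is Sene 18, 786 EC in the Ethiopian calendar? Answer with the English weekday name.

This is JDN 2011229 (16 June 794 Gregorian).
JDN 2011229 mod 7 = 3, and JDN 0 was a Monday, so this is a Thursday.

Thursday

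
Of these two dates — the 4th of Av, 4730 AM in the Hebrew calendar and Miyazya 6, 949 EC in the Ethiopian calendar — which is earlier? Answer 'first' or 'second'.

second

Converting both to JDN: 2075542 vs 2070693; the smaller is the second.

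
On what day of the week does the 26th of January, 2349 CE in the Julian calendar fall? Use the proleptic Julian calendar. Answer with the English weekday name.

Friday

Equivalently 11 February 2349 Gregorian, JDN 2579056.
Since JDN mod 7 = 4 (0 = Monday), the day is Friday.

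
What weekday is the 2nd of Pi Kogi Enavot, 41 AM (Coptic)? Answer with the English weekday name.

Wednesday

In the proleptic Gregorian calendar this is 26 August 325 (JDN 1840001).
JDN 1840001 mod 7 = 2, and JDN 0 was a Monday, so this is a Wednesday.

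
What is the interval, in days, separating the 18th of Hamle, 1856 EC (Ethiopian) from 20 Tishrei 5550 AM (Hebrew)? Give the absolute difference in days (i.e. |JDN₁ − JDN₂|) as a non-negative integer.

27315

First date → JDN 2402077; second date → JDN 2374762.
The interval is |2402077 − 2374762| = 27315 days.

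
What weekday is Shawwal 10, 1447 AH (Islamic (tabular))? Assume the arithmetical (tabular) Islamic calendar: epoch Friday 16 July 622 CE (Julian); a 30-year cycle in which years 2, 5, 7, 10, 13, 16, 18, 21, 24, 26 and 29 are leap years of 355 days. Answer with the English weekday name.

Sunday

This is JDN 2461129 (29 March 2026 Gregorian).
Since JDN mod 7 = 6 (0 = Monday), the day is Sunday.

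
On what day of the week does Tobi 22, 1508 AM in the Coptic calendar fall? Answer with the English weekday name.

Sunday

Equivalently 29 January 1792 Gregorian, JDN 2375603.
Since JDN mod 7 = 6 (0 = Monday), the day is Sunday.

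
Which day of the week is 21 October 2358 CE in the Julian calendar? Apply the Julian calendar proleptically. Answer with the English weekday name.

Thursday

Equivalently 6 November 2358 Gregorian, JDN 2582611.
Since JDN mod 7 = 3 (0 = Monday), the day is Thursday.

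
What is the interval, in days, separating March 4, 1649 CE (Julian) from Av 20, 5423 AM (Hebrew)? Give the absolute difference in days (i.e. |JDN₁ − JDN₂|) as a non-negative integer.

5275

JDN of the first date = 2323418.
JDN of the second date = 2328693.
|2328693 − 2323418| = 5275.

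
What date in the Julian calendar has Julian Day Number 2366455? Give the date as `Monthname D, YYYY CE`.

JDN 2366455 is 12 January 1767 in the Gregorian calendar.
In the Julian calendar that day is January 1, 1767 CE.

January 1, 1767 CE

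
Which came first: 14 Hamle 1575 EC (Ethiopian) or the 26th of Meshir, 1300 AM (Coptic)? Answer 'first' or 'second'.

first

Converting both to JDN: 2299437 vs 2299665; the smaller is the first.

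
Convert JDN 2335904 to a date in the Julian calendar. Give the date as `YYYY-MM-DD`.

JDN 2335904 is 21 May 1683 in the Gregorian calendar.
In the Julian calendar that day is 1683-05-11.

1683-05-11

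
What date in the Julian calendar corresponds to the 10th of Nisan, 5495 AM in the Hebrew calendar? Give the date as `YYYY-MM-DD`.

1735-03-22

The source date corresponds to 2 April 1735 in the Gregorian calendar (JDN 2354847).
That day falls on 22 March 1735 CE in the Julian calendar.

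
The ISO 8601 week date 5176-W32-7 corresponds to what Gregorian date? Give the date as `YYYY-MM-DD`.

5176-08-08

ISO week 1 of 5176 is the week containing the first Thursday of 5176.
Week 32, day 7 (Sunday) lands on 5176-08-08.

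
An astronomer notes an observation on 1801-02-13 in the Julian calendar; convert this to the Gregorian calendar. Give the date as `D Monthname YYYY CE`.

25 February 1801 CE

The Julian–Gregorian offset here is 12 days (Julian trailing).
13 February 1801 Julian + 12 days → 25 February 1801 Gregorian.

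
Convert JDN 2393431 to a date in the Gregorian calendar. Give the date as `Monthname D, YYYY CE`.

Counting from JDN 2299161 = 15 Oct 1582 gives an offset of 94270 days.

November 21, 1840 CE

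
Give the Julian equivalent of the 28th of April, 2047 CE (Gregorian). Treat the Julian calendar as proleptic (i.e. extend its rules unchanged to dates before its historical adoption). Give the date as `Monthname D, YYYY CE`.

At this point the Julian calendar is 13 days behind the Gregorian.
28 April 2047 Gregorian − 13 days → 15 April 2047 Julian.

April 15, 2047 CE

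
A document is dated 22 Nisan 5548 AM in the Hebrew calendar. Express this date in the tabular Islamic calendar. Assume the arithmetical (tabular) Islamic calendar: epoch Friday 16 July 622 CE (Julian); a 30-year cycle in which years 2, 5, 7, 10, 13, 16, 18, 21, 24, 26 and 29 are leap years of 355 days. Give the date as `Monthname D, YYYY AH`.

Both dates share Julian Day Number 2374233; in the tabular Islamic calendar that is 23 Rajab 1202 AH.

Rajab 23, 1202 AH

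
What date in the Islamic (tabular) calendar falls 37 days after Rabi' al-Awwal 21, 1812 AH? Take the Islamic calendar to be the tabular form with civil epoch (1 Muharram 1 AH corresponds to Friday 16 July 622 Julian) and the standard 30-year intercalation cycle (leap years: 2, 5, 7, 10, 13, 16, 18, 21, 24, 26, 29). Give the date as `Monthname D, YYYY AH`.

Counting 37 days forward from JDN 2590277 reaches JDN 2590314, which is Rabi' al-Thani 28, 1812 AH.

Rabi' al-Thani 28, 1812 AH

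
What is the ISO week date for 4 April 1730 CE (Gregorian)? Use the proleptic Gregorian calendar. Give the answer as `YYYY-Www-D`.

1730-W14-2

The weekday is Tuesday (ISO weekday 2).
That Tuesday belongs to ISO week 14 of ISO year 1730.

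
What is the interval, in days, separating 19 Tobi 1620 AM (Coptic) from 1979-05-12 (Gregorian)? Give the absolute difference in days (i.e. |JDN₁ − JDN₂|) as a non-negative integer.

First date → JDN 2416508; second date → JDN 2444006.
The interval is |2416508 − 2444006| = 27498 days.

27498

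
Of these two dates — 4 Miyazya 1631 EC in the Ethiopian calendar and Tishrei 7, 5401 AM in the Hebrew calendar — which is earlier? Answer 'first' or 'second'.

First date → JDN 2319791; second date → JDN 2320324.
JDN 2319791 < JDN 2320324, so the first date is earlier.

first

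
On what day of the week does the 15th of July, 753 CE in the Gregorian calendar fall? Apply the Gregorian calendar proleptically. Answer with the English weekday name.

Wednesday

JDN 1996283 mod 7 = 2, and JDN 0 was a Monday, so this is a Wednesday.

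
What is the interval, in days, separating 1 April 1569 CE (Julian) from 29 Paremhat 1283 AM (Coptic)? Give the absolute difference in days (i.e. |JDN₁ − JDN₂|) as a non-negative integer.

738

JDN of the first date = 2294226.
JDN of the second date = 2293488.
|2293488 − 2294226| = 738.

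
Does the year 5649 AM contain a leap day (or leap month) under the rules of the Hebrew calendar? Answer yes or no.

Hebrew year 5649 is year 6 of its 19-year Metonic cycle; leap years are at positions 3, 6, 8, 11, 14, 17, 19, so it is a leap year (13 months).

yes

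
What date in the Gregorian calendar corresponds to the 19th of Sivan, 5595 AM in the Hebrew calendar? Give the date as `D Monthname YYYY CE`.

16 June 1835 CE

Both dates share Julian Day Number 2391446; in the Gregorian calendar that is 16 June 1835 CE.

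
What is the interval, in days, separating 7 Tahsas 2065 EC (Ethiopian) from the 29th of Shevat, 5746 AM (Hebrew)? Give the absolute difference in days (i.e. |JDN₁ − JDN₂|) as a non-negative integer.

JDN of the first date = 2478193.
JDN of the second date = 2446470.
|2446470 − 2478193| = 31723.

31723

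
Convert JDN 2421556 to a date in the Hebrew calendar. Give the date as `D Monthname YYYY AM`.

The Gregorian equivalent of JDN 2421556 is 23 November 1917.
In the Hebrew calendar that day is 8 Kislev 5678 AM.

8 Kislev 5678 AM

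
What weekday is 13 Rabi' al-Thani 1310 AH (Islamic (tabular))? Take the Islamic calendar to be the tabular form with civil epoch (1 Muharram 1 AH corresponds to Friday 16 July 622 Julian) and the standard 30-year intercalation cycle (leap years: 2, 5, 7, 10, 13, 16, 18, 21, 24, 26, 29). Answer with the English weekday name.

Friday

This is JDN 2412407 (4 November 1892 Gregorian).
2412407 ≡ 4 (mod 7); counting from Monday = 0 gives Friday.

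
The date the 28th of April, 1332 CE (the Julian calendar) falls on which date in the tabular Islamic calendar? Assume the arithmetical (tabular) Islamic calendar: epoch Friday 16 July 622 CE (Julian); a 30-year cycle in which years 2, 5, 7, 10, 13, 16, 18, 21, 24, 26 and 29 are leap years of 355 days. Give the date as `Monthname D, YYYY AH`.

The source date corresponds to 6 May 1332 in the proleptic Gregorian calendar (JDN 2207689).
That day falls on 1 Sha'ban 732 AH in the tabular Islamic calendar.

Sha'ban 1, 732 AH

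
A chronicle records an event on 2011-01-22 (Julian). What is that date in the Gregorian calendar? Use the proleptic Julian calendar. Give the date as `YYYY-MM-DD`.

For dates in this range the Gregorian date is 13 days ahead of the Julian.
22 January 2011 Julian + 13 days → 4 February 2011 Gregorian.

2011-02-04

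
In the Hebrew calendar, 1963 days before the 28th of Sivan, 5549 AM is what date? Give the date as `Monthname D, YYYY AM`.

Shevat 14, 5544 AM

Counting 1963 days back from JDN 2374652 reaches JDN 2372689, which is Shevat 14, 5544 AM.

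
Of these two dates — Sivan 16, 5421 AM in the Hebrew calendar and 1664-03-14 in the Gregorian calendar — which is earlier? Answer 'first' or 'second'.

Converting both to JDN: 2327892 vs 2328897; the smaller is the first.

first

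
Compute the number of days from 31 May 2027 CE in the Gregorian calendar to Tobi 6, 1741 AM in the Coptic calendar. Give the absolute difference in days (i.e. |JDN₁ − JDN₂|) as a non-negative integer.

JDN of the first date = 2461557.
JDN of the second date = 2460690.
|2460690 − 2461557| = 867.

867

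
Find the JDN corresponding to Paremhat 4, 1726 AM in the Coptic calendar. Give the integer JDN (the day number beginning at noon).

2455269

Equivalently 13 March 2010 (Gregorian).
JDN 2451545 is 1 January 2000 CE (Gregorian); the target day is +3724 days from there, so JDN = 2455269.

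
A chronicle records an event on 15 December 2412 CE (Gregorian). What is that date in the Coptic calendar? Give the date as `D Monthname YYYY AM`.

Both dates share Julian Day Number 2602374; in the Coptic calendar that is 3 Koiak 2129 AM.

3 Koiak 2129 AM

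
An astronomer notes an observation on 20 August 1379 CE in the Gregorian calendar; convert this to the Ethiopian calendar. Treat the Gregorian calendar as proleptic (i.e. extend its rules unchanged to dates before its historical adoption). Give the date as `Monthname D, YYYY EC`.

Nehase 19, 1371 EC

Both dates share Julian Day Number 2224961; in the Ethiopian calendar that is 19 Nehase 1371 EC.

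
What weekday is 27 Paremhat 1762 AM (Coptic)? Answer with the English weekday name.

In the Gregorian calendar this is 5 April 2046 (JDN 2468441).
2468441 ≡ 3 (mod 7); counting from Monday = 0 gives Thursday.

Thursday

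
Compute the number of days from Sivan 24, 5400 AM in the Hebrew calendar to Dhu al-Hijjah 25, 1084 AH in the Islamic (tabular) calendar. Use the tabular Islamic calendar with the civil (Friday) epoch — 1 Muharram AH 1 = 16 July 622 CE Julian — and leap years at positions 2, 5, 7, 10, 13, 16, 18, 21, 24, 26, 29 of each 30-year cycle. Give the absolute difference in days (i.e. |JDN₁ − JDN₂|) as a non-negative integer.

12345

First date → JDN 2320223; second date → JDN 2332568.
The interval is |2320223 − 2332568| = 12345 days.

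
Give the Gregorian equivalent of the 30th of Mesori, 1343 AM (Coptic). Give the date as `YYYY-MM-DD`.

Julian Day Number of the source date = 2315554.
Converting JDN 2315554 to the Gregorian calendar gives 2 September 1627 CE.

1627-09-02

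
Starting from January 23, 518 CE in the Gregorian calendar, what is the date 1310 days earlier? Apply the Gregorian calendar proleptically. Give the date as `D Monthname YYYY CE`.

The starting date is JDN 1910278; 1910278 − 1310 = 1908968.
JDN 1908968 corresponds to 23 June 514 CE.

23 June 514 CE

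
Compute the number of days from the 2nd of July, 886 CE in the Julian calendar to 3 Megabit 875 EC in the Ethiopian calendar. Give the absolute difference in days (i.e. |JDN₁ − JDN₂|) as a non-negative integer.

1221

JDN of the first date = 2044852.
JDN of the second date = 2043631.
|2043631 − 2044852| = 1221.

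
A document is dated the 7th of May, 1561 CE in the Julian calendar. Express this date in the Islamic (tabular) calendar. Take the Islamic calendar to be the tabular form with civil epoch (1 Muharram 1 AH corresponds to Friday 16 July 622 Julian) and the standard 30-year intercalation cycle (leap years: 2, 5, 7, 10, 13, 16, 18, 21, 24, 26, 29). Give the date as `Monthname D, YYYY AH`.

Sha'ban 21, 968 AH

The source date corresponds to 17 May 1561 in the proleptic Gregorian calendar (JDN 2291340).
That day falls on 21 Sha'ban 968 AH in the tabular Islamic calendar.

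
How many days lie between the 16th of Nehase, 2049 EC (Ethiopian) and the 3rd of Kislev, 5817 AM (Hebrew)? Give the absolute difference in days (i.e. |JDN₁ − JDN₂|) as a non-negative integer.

First date → JDN 2472598; second date → JDN 2472314.
The interval is |2472598 − 2472314| = 284 days.

284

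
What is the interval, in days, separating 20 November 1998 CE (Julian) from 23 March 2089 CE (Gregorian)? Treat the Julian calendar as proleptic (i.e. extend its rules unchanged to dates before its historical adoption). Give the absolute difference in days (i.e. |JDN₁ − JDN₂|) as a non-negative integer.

32983

JDN of the first date = 2451151.
JDN of the second date = 2484134.
|2484134 − 2451151| = 32983.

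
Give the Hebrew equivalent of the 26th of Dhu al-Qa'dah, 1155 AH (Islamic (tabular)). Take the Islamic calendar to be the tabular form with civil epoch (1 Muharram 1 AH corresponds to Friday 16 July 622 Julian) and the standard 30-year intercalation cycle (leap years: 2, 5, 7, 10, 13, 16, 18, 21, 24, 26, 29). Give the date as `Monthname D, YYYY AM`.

The source date corresponds to 22 January 1743 in the Gregorian calendar (JDN 2357699).
That day falls on 26 Tevet 5503 AM in the Hebrew calendar.

Tevet 26, 5503 AM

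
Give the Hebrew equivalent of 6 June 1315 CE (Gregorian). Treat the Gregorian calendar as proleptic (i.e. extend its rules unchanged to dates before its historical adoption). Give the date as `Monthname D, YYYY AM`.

Sivan 24, 5075 AM

Julian Day Number of the source date = 2201510.
Converting JDN 2201510 to the Hebrew calendar gives 24 Sivan 5075 AM.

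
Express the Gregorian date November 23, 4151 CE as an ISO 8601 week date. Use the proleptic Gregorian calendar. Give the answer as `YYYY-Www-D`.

4151-W47-2

The weekday is Tuesday (ISO weekday 2).
That Tuesday belongs to ISO week 47 of ISO year 4151.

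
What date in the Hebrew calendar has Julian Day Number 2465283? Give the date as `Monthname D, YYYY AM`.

JDN 2465283 is 12 August 2037 in the Gregorian calendar.
In the Hebrew calendar that day is Elul 1, 5797 AM.

Elul 1, 5797 AM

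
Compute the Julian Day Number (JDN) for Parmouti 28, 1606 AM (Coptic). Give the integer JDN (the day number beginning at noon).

2411493

In the Gregorian calendar the same day is 5 May 1890.
JDN 2299161 is 15 October 1582 CE (Gregorian); the target day is +112332 days from there, so JDN = 2411493.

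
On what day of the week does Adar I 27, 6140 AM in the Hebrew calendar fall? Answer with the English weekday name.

Thursday

This is JDN 2590402 (6 March 2380 Gregorian).
2590402 ≡ 3 (mod 7); counting from Monday = 0 gives Thursday.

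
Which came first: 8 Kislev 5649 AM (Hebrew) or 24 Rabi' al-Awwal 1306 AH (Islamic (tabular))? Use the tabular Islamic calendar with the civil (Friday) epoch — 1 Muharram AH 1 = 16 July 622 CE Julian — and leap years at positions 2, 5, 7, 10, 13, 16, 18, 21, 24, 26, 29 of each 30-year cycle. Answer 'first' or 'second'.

first

First date → JDN 2410954; second date → JDN 2410970.
JDN 2410954 < JDN 2410970, so the first date is earlier.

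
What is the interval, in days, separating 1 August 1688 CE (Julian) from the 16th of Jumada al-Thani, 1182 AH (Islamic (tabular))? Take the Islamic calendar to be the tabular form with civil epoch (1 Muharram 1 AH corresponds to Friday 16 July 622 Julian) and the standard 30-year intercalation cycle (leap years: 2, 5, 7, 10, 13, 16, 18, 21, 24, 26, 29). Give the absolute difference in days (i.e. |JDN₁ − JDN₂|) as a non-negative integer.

First date → JDN 2337813; second date → JDN 2367110.
The interval is |2337813 − 2367110| = 29297 days.

29297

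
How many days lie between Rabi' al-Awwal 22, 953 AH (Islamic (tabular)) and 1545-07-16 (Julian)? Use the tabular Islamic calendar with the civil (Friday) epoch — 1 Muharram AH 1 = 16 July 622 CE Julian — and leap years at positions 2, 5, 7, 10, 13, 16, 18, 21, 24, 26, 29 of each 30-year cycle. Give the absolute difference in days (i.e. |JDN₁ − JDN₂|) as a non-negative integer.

JDN of the first date = 2285877.
JDN of the second date = 2285566.
|2285566 − 2285877| = 311.

311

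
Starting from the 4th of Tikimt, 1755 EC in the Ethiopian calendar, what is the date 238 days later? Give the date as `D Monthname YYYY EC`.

2 Sene 1755 EC

JDN of the 4th of Tikimt, 1755 EC = 2364902.
2364902 + 238 = 2365140.
JDN 2365140 in the Ethiopian calendar is 2 Sene 1755 EC.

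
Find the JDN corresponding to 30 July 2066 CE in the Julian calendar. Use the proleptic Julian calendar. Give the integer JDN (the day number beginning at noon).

2475875

Equivalently 12 August 2066 (Gregorian).
JDN 2299161 is 15 October 1582 CE (Gregorian); the target day is +176714 days from there, so JDN = 2475875.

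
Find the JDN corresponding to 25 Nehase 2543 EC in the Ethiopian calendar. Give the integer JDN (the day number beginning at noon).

In the Gregorian calendar the same day is 4 September 2551.
JDN 2299161 is 15 October 1582 CE (Gregorian); the target day is +353879 days from there, so JDN = 2653040.

2653040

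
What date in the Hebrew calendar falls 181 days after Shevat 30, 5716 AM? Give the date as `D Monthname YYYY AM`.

4 Elul 5716 AM

Counting 181 days forward from JDN 2435516 reaches JDN 2435697, which is 4 Elul 5716 AM.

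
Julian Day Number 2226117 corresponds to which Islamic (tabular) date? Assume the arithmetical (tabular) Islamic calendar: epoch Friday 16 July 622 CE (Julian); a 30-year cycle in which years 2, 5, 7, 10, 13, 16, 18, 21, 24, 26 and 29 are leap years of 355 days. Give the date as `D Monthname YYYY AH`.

The proleptic Gregorian equivalent of JDN 2226117 is 19 October 1382.
In the tabular Islamic calendar that day is 2 Sha'ban 784 AH.

2 Sha'ban 784 AH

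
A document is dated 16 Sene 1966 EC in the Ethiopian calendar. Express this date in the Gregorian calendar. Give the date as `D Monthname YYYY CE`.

23 June 1974 CE

Julian Day Number of the source date = 2442222.
Converting JDN 2442222 to the Gregorian calendar gives 23 June 1974 CE.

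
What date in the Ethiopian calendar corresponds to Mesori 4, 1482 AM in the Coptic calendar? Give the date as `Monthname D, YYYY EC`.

Nehase 4, 1758 EC

Both dates share Julian Day Number 2366298; in the Ethiopian calendar that is 4 Nehase 1758 EC.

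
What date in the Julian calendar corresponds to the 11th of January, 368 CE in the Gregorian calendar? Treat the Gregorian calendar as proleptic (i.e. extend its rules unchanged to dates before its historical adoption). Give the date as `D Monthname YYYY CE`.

At this point the Julian calendar is 1 day behind the Gregorian.
11 January 368 Gregorian − 1 day → 10 January 368 Julian.

10 January 368 CE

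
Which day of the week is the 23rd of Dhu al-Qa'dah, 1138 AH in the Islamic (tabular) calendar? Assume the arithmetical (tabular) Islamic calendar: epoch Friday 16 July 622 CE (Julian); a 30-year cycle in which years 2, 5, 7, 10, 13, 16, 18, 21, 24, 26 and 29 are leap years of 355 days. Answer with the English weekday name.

Tuesday

In the Gregorian calendar this is 23 July 1726 (JDN 2351672).
Since JDN mod 7 = 1 (0 = Monday), the day is Tuesday.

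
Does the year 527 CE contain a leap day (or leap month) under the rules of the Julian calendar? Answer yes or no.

527 mod 4 = 3, so it is a common year in the Julian calendar.

no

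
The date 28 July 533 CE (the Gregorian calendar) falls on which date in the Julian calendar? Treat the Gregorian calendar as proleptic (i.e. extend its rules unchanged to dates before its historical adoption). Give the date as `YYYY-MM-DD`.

The Julian–Gregorian offset here is 2 days (Julian trailing).
28 July 533 Gregorian − 2 days → 26 July 533 Julian.

0533-07-26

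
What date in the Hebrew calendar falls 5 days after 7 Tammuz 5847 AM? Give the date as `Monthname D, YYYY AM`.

Tammuz 12, 5847 AM

Counting 5 days forward from JDN 2483509 reaches JDN 2483514, which is Tammuz 12, 5847 AM.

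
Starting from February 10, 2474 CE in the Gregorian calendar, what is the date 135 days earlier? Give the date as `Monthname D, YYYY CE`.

September 28, 2473 CE

Counting 135 days back from JDN 2624711 reaches JDN 2624576, which is September 28, 2473 CE.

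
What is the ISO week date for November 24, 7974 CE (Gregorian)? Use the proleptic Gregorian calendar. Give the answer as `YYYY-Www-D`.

7974-W47-7

The weekday is Sunday (ISO weekday 7).
That Sunday belongs to ISO week 47 of ISO year 7974.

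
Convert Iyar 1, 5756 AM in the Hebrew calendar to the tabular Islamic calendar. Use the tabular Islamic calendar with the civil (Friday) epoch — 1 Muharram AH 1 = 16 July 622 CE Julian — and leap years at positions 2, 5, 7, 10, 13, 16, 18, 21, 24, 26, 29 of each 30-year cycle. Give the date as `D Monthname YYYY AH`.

The source date corresponds to 20 April 1996 in the Gregorian calendar (JDN 2450194).
That day falls on 1 Dhu al-Hijjah 1416 AH in the tabular Islamic calendar.

1 Dhu al-Hijjah 1416 AH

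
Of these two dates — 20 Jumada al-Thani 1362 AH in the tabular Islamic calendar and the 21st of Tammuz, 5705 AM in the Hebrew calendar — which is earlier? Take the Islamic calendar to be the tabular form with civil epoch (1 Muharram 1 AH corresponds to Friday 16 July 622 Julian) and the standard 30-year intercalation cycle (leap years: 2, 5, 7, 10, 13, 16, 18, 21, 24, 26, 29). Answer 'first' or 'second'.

Converting both to JDN: 2430900 vs 2431639; the smaller is the first.

first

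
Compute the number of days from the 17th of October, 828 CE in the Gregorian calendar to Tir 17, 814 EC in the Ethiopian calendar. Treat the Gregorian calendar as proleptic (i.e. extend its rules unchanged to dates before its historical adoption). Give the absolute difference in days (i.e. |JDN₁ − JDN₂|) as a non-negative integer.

JDN of the first date = 2023771.
JDN of the second date = 2021305.
|2021305 − 2023771| = 2466.

2466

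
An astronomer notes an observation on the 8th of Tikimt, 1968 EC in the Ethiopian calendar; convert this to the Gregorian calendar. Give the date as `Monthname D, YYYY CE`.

October 19, 1975 CE

Both dates share Julian Day Number 2442705; in the Gregorian calendar that is 19 October 1975 CE.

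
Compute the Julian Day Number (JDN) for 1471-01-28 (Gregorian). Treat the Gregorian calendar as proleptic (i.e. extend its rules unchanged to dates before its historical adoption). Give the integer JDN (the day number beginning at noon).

2258359

JDN 2299161 is 15 October 1582 CE (Gregorian); the target day is −40802 days from there, so JDN = 2258359.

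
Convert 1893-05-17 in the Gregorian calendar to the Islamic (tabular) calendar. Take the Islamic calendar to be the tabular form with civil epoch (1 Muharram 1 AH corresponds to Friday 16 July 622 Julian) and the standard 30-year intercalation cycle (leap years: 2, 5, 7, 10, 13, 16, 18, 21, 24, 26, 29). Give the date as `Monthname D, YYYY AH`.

Dhu al-Qa'dah 1, 1310 AH

Julian Day Number of the source date = 2412601.
Converting JDN 2412601 to the tabular Islamic calendar gives 1 Dhu al-Qa'dah 1310 AH.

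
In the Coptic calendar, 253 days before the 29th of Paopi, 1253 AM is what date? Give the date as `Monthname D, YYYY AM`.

Meshir 21, 1252 AM

Counting 253 days back from JDN 2282381 reaches JDN 2282128, which is Meshir 21, 1252 AM.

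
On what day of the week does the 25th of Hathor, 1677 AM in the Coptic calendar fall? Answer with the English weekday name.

Sunday

Equivalently 4 December 1960 Gregorian, JDN 2437273.
Since JDN mod 7 = 6 (0 = Monday), the day is Sunday.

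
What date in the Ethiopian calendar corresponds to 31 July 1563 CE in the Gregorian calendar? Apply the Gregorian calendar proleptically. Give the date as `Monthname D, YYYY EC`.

Hamle 27, 1555 EC

Julian Day Number of the source date = 2292145.
Converting JDN 2292145 to the Ethiopian calendar gives 27 Hamle 1555 EC.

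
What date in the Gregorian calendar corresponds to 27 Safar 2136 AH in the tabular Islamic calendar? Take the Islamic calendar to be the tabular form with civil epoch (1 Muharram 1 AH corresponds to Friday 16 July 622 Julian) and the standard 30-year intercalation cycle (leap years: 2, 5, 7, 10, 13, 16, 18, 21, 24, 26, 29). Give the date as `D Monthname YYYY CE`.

Julian Day Number of the source date = 2705069.
Converting JDN 2705069 to the Gregorian calendar gives 15 February 2694 CE.

15 February 2694 CE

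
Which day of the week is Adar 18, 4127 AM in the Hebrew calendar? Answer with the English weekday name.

Tuesday

This is JDN 1855169 (7 March 367 Gregorian).
Since JDN mod 7 = 1 (0 = Monday), the day is Tuesday.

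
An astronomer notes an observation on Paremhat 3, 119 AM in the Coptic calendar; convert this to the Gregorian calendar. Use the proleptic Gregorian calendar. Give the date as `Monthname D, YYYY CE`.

Both dates share Julian Day Number 1868311; in the Gregorian calendar that is 28 February 403 CE.

February 28, 403 CE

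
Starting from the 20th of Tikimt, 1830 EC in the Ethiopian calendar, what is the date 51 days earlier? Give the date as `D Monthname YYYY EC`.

4 Pagume 1829 EC

The starting date is JDN 2392312; 2392312 − 51 = 2392261.
JDN 2392261 corresponds to 4 Pagume 1829 EC.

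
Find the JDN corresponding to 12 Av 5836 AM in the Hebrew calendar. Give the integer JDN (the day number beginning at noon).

2479527

In the Gregorian calendar the same day is 11 August 2076.
JDN 2400001 is 17 November 1858 CE (Gregorian), MJD 0; the target day is +79526 days from there, so JDN = 2479527.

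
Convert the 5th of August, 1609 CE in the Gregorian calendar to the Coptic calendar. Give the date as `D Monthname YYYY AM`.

2 Mesori 1325 AM

Both dates share Julian Day Number 2308952; in the Coptic calendar that is 2 Mesori 1325 AM.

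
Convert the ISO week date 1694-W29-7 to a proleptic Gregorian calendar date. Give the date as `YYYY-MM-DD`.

ISO week 1 of 1694 is the week containing the first Thursday of 1694.
Week 29, day 7 (Sunday) lands on 1694-07-25.

1694-07-25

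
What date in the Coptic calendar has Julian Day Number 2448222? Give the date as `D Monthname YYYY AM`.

The Gregorian equivalent of JDN 2448222 is 26 November 1990.
In the Coptic calendar that day is 17 Hathor 1707 AM.

17 Hathor 1707 AM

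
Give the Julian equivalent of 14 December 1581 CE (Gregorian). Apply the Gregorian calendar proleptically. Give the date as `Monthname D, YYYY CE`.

At this point the Julian calendar is 10 days behind the Gregorian.
14 December 1581 Gregorian − 10 days → 4 December 1581 Julian.

December 4, 1581 CE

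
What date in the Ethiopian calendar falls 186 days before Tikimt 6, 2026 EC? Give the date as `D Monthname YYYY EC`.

Counting 186 days back from JDN 2463887 reaches JDN 2463701, which is 5 Miyazya 2025 EC.

5 Miyazya 2025 EC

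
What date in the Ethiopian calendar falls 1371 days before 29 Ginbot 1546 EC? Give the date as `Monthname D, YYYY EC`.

Nehase 29, 1542 EC

JDN of 29 Ginbot 1546 EC = 2288800.
2288800 − 1371 = 2287429.
JDN 2287429 in the Ethiopian calendar is Nehase 29, 1542 EC.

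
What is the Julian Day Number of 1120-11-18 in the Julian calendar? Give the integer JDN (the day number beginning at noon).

2130460

Equivalently 25 November 1120 (proleptic Gregorian).
JDN 2400001 is 17 November 1858 CE (Gregorian), MJD 0; the target day is −269541 days from there, so JDN = 2130460.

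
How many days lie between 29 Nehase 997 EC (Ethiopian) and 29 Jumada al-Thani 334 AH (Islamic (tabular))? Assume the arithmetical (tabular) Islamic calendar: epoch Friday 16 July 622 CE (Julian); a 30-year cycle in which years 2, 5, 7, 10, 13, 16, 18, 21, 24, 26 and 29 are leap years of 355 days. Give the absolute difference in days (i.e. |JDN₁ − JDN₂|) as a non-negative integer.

21748

JDN of the first date = 2088368.
JDN of the second date = 2066620.
|2066620 − 2088368| = 21748.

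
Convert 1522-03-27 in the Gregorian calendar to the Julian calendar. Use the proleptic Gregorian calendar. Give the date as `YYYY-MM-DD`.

1522-03-17

The Julian–Gregorian offset here is 10 days (Julian trailing).
27 March 1522 Gregorian − 10 days → 17 March 1522 Julian.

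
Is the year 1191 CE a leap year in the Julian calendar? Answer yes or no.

1191 mod 4 = 3, so it is a common year in the Julian calendar.

no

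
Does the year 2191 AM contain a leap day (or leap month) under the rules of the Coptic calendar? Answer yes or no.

2191 mod 4 = 3; in the Coptic calendar a year is leap when year mod 4 = 3, so it is a leap year.

yes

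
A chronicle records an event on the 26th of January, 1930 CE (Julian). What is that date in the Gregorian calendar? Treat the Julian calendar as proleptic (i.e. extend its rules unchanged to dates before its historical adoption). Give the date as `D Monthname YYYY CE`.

8 February 1930 CE

The Julian–Gregorian offset here is 13 days (Julian trailing).
26 January 1930 Julian + 13 days → 8 February 1930 Gregorian.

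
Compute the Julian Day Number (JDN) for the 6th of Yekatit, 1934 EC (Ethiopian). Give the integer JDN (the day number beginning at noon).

2430404

Equivalently 13 February 1942 (Gregorian).
JDN 2299161 is 15 October 1582 CE (Gregorian); the target day is +131243 days from there, so JDN = 2430404.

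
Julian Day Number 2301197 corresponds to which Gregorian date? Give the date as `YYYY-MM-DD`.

1588-05-12

JDN 2451545 is 1 Jan 2000; 2301197 is −150348 days from there.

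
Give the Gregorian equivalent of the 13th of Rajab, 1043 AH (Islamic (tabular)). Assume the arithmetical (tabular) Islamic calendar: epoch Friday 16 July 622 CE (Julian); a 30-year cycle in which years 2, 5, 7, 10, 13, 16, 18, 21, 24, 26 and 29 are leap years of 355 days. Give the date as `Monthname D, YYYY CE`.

January 13, 1634 CE

Both dates share Julian Day Number 2317879; in the Gregorian calendar that is 13 January 1634 CE.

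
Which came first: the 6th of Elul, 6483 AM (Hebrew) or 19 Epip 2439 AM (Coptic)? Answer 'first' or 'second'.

second

The two dates have Julian Day Numbers 2715855 and 2715827 respectively.
Since 2715827 < 2715855, the second date comes first.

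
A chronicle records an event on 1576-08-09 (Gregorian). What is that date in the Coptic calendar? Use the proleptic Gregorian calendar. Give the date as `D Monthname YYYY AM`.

6 Mesori 1292 AM

Both dates share Julian Day Number 2296903; in the Coptic calendar that is 6 Mesori 1292 AM.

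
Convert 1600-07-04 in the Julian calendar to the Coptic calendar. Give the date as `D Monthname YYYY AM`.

Both dates share Julian Day Number 2305643; in the Coptic calendar that is 10 Epip 1316 AM.

10 Epip 1316 AM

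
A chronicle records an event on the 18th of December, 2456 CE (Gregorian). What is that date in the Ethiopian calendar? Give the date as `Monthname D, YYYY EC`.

Julian Day Number of the source date = 2618448.
Converting JDN 2618448 to the Ethiopian calendar gives 6 Tahsas 2449 EC.

Tahsas 6, 2449 EC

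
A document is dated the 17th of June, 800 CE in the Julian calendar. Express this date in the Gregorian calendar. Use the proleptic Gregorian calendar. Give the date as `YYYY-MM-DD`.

At this point the Julian calendar is 4 days behind the Gregorian.
17 June 800 Julian + 4 days → 21 June 800 Gregorian.

0800-06-21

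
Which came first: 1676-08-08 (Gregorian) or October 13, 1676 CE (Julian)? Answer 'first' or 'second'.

The two dates have Julian Day Numbers 2333427 and 2333503 respectively.
Since 2333427 < 2333503, the first date comes first.

first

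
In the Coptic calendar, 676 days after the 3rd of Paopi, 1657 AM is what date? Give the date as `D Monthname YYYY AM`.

Counting 676 days forward from JDN 2429916 reaches JDN 2430592, which is 14 Mesori 1658 AM.

14 Mesori 1658 AM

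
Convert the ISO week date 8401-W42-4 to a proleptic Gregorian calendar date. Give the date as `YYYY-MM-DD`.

ISO week 1 of 8401 is the week containing the first Thursday of 8401.
Week 42, day 4 (Thursday) lands on 8401-10-18.

8401-10-18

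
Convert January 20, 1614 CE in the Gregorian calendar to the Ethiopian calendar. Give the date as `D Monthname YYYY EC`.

15 Tir 1606 EC

Both dates share Julian Day Number 2310581; in the Ethiopian calendar that is 15 Tir 1606 EC.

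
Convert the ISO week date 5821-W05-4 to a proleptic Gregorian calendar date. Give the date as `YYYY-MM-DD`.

ISO week 1 of 5821 is the week containing the first Thursday of 5821.
Week 5, day 4 (Thursday) lands on 5821-02-01.

5821-02-01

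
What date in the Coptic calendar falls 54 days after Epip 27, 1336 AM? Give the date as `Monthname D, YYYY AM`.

Thout 16, 1337 AM

The starting date is JDN 2312965; 2312965 + 54 = 2313019.
JDN 2313019 corresponds to Thout 16, 1337 AM.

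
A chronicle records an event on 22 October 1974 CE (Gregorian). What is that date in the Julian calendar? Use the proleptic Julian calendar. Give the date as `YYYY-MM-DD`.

1974-10-09

At this point the Julian calendar is 13 days behind the Gregorian.
22 October 1974 Gregorian − 13 days → 9 October 1974 Julian.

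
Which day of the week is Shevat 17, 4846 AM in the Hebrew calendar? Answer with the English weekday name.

In the proleptic Gregorian calendar this is 10 February 1086 (JDN 2117754).
Since JDN mod 7 = 2 (0 = Monday), the day is Wednesday.

Wednesday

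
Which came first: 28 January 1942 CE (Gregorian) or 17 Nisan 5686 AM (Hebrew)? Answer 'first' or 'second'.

second

First date → JDN 2430388; second date → JDN 2424607.
JDN 2424607 < JDN 2430388, so the second date is earlier.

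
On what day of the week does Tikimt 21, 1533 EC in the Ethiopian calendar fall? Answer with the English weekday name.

In the proleptic Gregorian calendar this is 28 October 1540 (JDN 2283834).
2283834 ≡ 0 (mod 7); counting from Monday = 0 gives Monday.

Monday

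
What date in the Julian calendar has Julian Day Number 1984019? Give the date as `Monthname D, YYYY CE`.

December 13, 719 CE

JDN 1984019 is 17 December 719 in the proleptic Gregorian calendar.
In the Julian calendar that day is December 13, 719 CE.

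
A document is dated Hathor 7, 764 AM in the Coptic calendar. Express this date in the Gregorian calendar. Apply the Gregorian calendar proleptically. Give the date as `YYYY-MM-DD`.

1047-11-10

Both dates share Julian Day Number 2103782; in the Gregorian calendar that is 10 November 1047 CE.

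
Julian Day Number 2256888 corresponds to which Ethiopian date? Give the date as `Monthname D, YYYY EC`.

Tir 14, 1459 EC

The proleptic Gregorian equivalent of JDN 2256888 is 18 January 1467.
In the Ethiopian calendar that day is Tir 14, 1459 EC.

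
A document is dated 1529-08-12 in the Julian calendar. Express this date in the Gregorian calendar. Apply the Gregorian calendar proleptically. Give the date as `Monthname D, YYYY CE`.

August 22, 1529 CE

The Julian–Gregorian offset here is 10 days (Julian trailing).
12 August 1529 Julian + 10 days → 22 August 1529 Gregorian.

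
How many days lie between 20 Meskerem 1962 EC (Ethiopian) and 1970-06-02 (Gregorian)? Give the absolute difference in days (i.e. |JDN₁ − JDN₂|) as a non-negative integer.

245

First date → JDN 2440495; second date → JDN 2440740.
The interval is |2440495 − 2440740| = 245 days.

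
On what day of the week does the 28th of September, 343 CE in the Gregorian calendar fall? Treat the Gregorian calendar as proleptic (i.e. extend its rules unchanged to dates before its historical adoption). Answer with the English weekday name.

Tuesday

Since JDN mod 7 = 1 (0 = Monday), the day is Tuesday.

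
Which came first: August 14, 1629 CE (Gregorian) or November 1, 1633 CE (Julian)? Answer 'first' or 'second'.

first

The two dates have Julian Day Numbers 2316266 and 2317816 respectively.
Since 2316266 < 2317816, the first date comes first.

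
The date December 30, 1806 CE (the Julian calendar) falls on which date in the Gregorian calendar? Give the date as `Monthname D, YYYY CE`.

January 11, 1807 CE

For dates in this range the Gregorian date is 12 days ahead of the Julian.
30 December 1806 Julian + 12 days → 11 January 1807 Gregorian.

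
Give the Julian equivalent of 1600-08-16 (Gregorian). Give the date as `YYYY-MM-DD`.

For dates in this range the Gregorian date is 10 days ahead of the Julian.
16 August 1600 Gregorian − 10 days → 6 August 1600 Julian.

1600-08-06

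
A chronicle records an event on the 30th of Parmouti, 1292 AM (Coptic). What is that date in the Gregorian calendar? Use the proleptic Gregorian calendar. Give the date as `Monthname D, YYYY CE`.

May 5, 1576 CE

Both dates share Julian Day Number 2296807; in the Gregorian calendar that is 5 May 1576 CE.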